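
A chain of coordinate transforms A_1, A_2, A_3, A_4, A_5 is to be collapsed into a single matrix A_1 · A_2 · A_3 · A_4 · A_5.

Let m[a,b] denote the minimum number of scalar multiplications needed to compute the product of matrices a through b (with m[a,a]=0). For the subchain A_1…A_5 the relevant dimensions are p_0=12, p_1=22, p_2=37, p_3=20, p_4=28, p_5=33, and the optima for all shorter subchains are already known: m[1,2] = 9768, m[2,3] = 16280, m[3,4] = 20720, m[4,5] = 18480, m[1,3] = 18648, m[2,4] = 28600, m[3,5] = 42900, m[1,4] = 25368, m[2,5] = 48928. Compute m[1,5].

m[1,5] = min over k∈[1,4] of m[1,k]+m[k+1,5]+p_{0}·p_k·p_{5}.
k=1: 0 + 48928 + 12·22·33 = 57640; k=2: 9768 + 42900 + 12·37·33 = 67320; k=3: 18648 + 18480 + 12·20·33 = 45048; k=4: 25368 + 0 + 12·28·33 = 36456.
Minimum: 36456 at k=4.

36456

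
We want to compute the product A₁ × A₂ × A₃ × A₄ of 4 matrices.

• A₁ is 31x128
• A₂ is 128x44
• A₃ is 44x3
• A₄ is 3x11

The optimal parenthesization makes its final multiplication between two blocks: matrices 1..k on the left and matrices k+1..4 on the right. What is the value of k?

Adjacent pairs: A₁A₂ = 31·128·44 = 174592; A₂A₃ = 128·44·3 = 16896; A₃A₄ = 44·3·11 = 1452.
Length 3: A₁..A₃: k=1: 0+16896+31·128·3=28800; k=2: 174592+0+31·44·3=178684 → min 28800 | A₂..A₄: k=2: 0+1452+128·44·11=63404; k=3: 16896+0+128·3·11=21120 → min 21120.
Top-level splits: k=1: (A₁..A₁)·(A₂..A₄) → 0+21120+31·128·11 = 64768; k=2: (A₁..A₂)·(A₃..A₄) → 174592+1452+31·44·11 = 191048; k=3: (A₁..A₃)·(A₄..A₄) → 28800+0+31·3·11 = 29823.
Best split is after A₃, i.e. k = 3.

3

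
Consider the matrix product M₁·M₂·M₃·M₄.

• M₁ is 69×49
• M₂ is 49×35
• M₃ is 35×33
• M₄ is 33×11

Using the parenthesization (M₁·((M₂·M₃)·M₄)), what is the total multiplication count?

(M₂·M₃): 49×35 by 35×33 → 49×33, cost 49·35·33 = 56595
((M₂·M₃)·M₄): 49×33 by 33×11 → 49×11, cost 49·33·11 = 17787; cumulative 74382
(M₁·((M₂·M₃)·M₄)): 69×49 by 49×11 → 69×11, cost 69·49·11 = 37191; cumulative 111573
Total: 111573 scalar multiplications.

111573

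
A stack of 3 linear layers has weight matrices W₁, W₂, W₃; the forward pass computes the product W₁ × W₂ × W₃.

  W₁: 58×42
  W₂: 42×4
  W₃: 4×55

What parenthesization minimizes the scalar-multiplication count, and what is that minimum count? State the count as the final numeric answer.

(W₁ × (W₂ × W₃)): cost 143220.
((W₁ × W₂) × W₃): cost 22504.
Optimal: ((W₁ × W₂) × W₃) with cost 22504.

22504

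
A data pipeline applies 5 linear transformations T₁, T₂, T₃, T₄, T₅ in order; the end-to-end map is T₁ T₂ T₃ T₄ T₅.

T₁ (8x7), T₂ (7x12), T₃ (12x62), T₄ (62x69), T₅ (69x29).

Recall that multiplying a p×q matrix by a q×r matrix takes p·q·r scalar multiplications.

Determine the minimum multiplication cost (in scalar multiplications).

Adjacent pairs: T₁T₂ = 8·7·12 = 672; T₂T₃ = 7·12·62 = 5208; T₃T₄ = 12·62·69 = 51336; T₄T₅ = 62·69·29 = 124062.
Length 3: T₁..T₃: k=1: 0+5208+8·7·62=8680; k=2: 672+0+8·12·62=6624 → min 6624 | T₂..T₄: k=2: 0+51336+7·12·69=57132; k=3: 5208+0+7·62·69=35154 → min 35154 | T₃..T₅: k=3: 0+124062+12·62·29=145638; k=4: 51336+0+12·69·29=75348 → min 75348.
Length 4: T₁..T₄: k=1: 0+35154+8·7·69=39018; k=2: 672+51336+8·12·69=58632; k=3: 6624+0+8·62·69=40848 → min 39018 | T₂..T₅: k=2: 0+75348+7·12·29=77784; k=3: 5208+124062+7·62·29=141856; k=4: 35154+0+7·69·29=49161 → min 49161.
Length 5: T₁..T₅: k=1: 0+49161+8·7·29=50785; k=2: 672+75348+8·12·29=78804; k=3: 6624+124062+8·62·29=145070; k=4: 39018+0+8·69·29=55026 → min 50785.
Optimal order: (T₁ (((T₂ T₃) T₄) T₅)) with cost 50785.

50785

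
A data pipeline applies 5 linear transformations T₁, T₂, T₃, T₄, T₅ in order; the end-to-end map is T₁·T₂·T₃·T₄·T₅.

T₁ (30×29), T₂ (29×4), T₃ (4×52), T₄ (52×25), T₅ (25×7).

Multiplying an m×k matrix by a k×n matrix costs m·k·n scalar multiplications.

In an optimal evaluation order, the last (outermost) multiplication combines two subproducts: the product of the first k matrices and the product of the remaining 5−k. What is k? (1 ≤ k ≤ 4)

2

Adjacent pairs: T₁T₂ = 30·29·4 = 3480; T₂T₃ = 29·4·52 = 6032; T₃T₄ = 4·52·25 = 5200; T₄T₅ = 52·25·7 = 9100.
Length 3: T₁..T₃: k=1: 0+6032+30·29·52=51272; k=2: 3480+0+30·4·52=9720 → min 9720 | T₂..T₄: k=2: 0+5200+29·4·25=8100; k=3: 6032+0+29·52·25=43732 → min 8100 | T₃..T₅: k=3: 0+9100+4·52·7=10556; k=4: 5200+0+4·25·7=5900 → min 5900.
Length 4: T₁..T₄: k=1: 0+8100+30·29·25=29850; k=2: 3480+5200+30·4·25=11680; k=3: 9720+0+30·52·25=48720 → min 11680 | T₂..T₅: k=2: 0+5900+29·4·7=6712; k=3: 6032+9100+29·52·7=25688; k=4: 8100+0+29·25·7=13175 → min 6712.
Top-level splits: k=1: (T₁..T₁)·(T₂..T₅) → 0+6712+30·29·7 = 12802; k=2: (T₁..T₂)·(T₃..T₅) → 3480+5900+30·4·7 = 10220; k=3: (T₁..T₃)·(T₄..T₅) → 9720+9100+30·52·7 = 29740; k=4: (T₁..T₄)·(T₅..T₅) → 11680+0+30·25·7 = 16930.
Best split is after T₂, i.e. k = 2.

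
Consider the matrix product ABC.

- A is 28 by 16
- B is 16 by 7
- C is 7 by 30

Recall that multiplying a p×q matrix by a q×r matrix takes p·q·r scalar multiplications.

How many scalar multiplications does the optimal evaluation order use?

Order (A(BC)): (BC): 16×7 by 7×30 → 16×30, cost 16·7·30 = 3360; (A(BC)): 28×16 by 16×30 → 28×30, cost 28·16·30 = 13440; cumulative 16800. Total 16800.
Order ((AB)C): (AB): 28×16 by 16×7 → 28×7, cost 28·16·7 = 3136; ((AB)C): 28×7 by 7×30 → 28×30, cost 28·7·30 = 5880; cumulative 9016. Total 9016.
Minimum: 9016.

9016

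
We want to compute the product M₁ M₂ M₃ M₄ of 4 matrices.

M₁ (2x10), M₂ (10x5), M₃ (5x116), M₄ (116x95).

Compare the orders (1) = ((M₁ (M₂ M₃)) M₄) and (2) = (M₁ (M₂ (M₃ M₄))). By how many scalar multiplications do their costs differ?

31590

Order (1) = ((M₁ (M₂ M₃)) M₄): (M₂ M₃): 10×5 by 5×116 → 10×116, cost 10·5·116 = 5800; (M₁ (M₂ M₃)): 2×10 by 10×116 → 2×116, cost 2·10·116 = 2320; cumulative 8120; ((M₁ (M₂ M₃)) M₄): 2×116 by 116×95 → 2×95, cost 2·116·95 = 22040; cumulative 30160. Total 30160.
Order (2) = (M₁ (M₂ (M₃ M₄))): (M₃ M₄): 5×116 by 116×95 → 5×95, cost 5·116·95 = 55100; (M₂ (M₃ M₄)): 10×5 by 5×95 → 10×95, cost 10·5·95 = 4750; cumulative 59850; (M₁ (M₂ (M₃ M₄))): 2×10 by 10×95 → 2×95, cost 2·10·95 = 1900; cumulative 61750. Total 61750.
Difference: |30160 − 61750| = 31590.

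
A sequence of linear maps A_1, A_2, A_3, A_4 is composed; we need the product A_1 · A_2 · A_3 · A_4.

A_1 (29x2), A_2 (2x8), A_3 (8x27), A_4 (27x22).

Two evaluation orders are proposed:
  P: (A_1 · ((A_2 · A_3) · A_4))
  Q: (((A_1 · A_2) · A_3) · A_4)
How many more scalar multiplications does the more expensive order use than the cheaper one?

Order P = (A_1 · ((A_2 · A_3) · A_4)): (A_2 · A_3): 2×8 by 8×27 → 2×27, cost 2·8·27 = 432; ((A_2 · A_3) · A_4): 2×27 by 27×22 → 2×22, cost 2·27·22 = 1188; cumulative 1620; (A_1 · ((A_2 · A_3) · A_4)): 29×2 by 2×22 → 29×22, cost 29·2·22 = 1276; cumulative 2896. Total 2896.
Order Q = (((A_1 · A_2) · A_3) · A_4): (A_1 · A_2): 29×2 by 2×8 → 29×8, cost 29·2·8 = 464; ((A_1 · A_2) · A_3): 29×8 by 8×27 → 29×27, cost 29·8·27 = 6264; cumulative 6728; (((A_1 · A_2) · A_3) · A_4): 29×27 by 27×22 → 29×22, cost 29·27·22 = 17226; cumulative 23954. Total 23954.
Difference: |2896 − 23954| = 21058.

21058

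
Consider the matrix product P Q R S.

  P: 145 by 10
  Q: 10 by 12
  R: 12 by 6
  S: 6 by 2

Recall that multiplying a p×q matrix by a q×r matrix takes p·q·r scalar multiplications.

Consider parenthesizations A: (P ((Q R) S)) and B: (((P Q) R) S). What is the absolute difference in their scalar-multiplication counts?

25840

Order A = (P ((Q R) S)): (Q R): 10×12 by 12×6 → 10×6, cost 10·12·6 = 720; ((Q R) S): 10×6 by 6×2 → 10×2, cost 10·6·2 = 120; cumulative 840; (P ((Q R) S)): 145×10 by 10×2 → 145×2, cost 145·10·2 = 2900; cumulative 3740. Total 3740.
Order B = (((P Q) R) S): (P Q): 145×10 by 10×12 → 145×12, cost 145·10·12 = 17400; ((P Q) R): 145×12 by 12×6 → 145×6, cost 145·12·6 = 10440; cumulative 27840; (((P Q) R) S): 145×6 by 6×2 → 145×2, cost 145·6·2 = 1740; cumulative 29580. Total 29580.
Difference: |3740 − 29580| = 25840.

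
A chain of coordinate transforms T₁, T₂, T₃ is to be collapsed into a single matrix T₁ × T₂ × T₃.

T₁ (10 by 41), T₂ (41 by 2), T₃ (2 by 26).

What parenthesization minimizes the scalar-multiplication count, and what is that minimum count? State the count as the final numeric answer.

1340

(T₁ × (T₂ × T₃)): cost 12792.
((T₁ × T₂) × T₃): cost 1340.
Optimal: ((T₁ × T₂) × T₃) with cost 1340.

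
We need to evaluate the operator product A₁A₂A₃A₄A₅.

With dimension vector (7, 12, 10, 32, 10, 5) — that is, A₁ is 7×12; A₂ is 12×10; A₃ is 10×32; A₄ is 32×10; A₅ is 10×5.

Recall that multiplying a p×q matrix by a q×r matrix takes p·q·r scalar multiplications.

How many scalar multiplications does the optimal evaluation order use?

4220

Adjacent pairs: A₁A₂ = 7·12·10 = 840; A₂A₃ = 12·10·32 = 3840; A₃A₄ = 10·32·10 = 3200; A₄A₅ = 32·10·5 = 1600.
Length 3: A₁..A₃: k=1: 0+3840+7·12·32=6528; k=2: 840+0+7·10·32=3080 → min 3080 | A₂..A₄: k=2: 0+3200+12·10·10=4400; k=3: 3840+0+12·32·10=7680 → min 4400 | A₃..A₅: k=3: 0+1600+10·32·5=3200; k=4: 3200+0+10·10·5=3700 → min 3200.
Length 4: A₁..A₄: k=1: 0+4400+7·12·10=5240; k=2: 840+3200+7·10·10=4740; k=3: 3080+0+7·32·10=5320 → min 4740 | A₂..A₅: k=2: 0+3200+12·10·5=3800; k=3: 3840+1600+12·32·5=7360; k=4: 4400+0+12·10·5=5000 → min 3800.
Length 5: A₁..A₅: k=1: 0+3800+7·12·5=4220; k=2: 840+3200+7·10·5=4390; k=3: 3080+1600+7·32·5=5800; k=4: 4740+0+7·10·5=5090 → min 4220.
Optimal order: (A₁(A₂(A₃(A₄A₅)))) with cost 4220.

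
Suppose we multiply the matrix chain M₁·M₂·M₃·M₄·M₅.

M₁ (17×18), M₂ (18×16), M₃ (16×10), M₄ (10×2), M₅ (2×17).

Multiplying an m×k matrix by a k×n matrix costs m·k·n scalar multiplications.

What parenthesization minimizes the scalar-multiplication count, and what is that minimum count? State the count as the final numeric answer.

Adjacent pairs: M₁M₂ = 17·18·16 = 4896; M₂M₃ = 18·16·10 = 2880; M₃M₄ = 16·10·2 = 320; M₄M₅ = 10·2·17 = 340.
Length 3: M₁..M₃: k=1: 0+2880+17·18·10=5940; k=2: 4896+0+17·16·10=7616 → min 5940 | M₂..M₄: k=2: 0+320+18·16·2=896; k=3: 2880+0+18·10·2=3240 → min 896 | M₃..M₅: k=3: 0+340+16·10·17=3060; k=4: 320+0+16·2·17=864 → min 864.
Length 4: M₁..M₄: k=1: 0+896+17·18·2=1508; k=2: 4896+320+17·16·2=5760; k=3: 5940+0+17·10·2=6280 → min 1508 | M₂..M₅: k=2: 0+864+18·16·17=5760; k=3: 2880+340+18·10·17=6280; k=4: 896+0+18·2·17=1508 → min 1508.
Length 5: M₁..M₅: k=1: 0+1508+17·18·17=6710; k=2: 4896+864+17·16·17=10384; k=3: 5940+340+17·10·17=9170; k=4: 1508+0+17·2·17=2086 → min 2086.
Optimal parenthesization: ((M₁·(M₂·(M₃·M₄)))·M₅) with cost 2086.

2086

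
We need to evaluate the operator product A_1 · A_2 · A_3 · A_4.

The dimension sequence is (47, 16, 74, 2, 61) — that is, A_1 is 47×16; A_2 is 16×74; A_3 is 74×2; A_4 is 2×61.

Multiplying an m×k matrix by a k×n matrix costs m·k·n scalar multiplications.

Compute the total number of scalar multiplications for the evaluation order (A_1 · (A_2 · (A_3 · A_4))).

(A_3 · A_4): 74×2 by 2×61 → 74×61, cost 74·2·61 = 9028
(A_2 · (A_3 · A_4)): 16×74 by 74×61 → 16×61, cost 16·74·61 = 72224; cumulative 81252
(A_1 · (A_2 · (A_3 · A_4))): 47×16 by 16×61 → 47×61, cost 47·16·61 = 45872; cumulative 127124
Total: 127124 scalar multiplications.

127124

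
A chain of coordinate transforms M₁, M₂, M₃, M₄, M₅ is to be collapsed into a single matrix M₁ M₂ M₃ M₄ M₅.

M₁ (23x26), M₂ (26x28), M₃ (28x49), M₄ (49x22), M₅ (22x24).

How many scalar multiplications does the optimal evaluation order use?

71500

Adjacent pairs: M₁M₂ = 23·26·28 = 16744; M₂M₃ = 26·28·49 = 35672; M₃M₄ = 28·49·22 = 30184; M₄M₅ = 49·22·24 = 25872.
Length 3: M₁..M₃: k=1: 0+35672+23·26·49=64974; k=2: 16744+0+23·28·49=48300 → min 48300 | M₂..M₄: k=2: 0+30184+26·28·22=46200; k=3: 35672+0+26·49·22=63700 → min 46200 | M₃..M₅: k=3: 0+25872+28·49·24=58800; k=4: 30184+0+28·22·24=44968 → min 44968.
Length 4: M₁..M₄: k=1: 0+46200+23·26·22=59356; k=2: 16744+30184+23·28·22=61096; k=3: 48300+0+23·49·22=73094 → min 59356 | M₂..M₅: k=2: 0+44968+26·28·24=62440; k=3: 35672+25872+26·49·24=92120; k=4: 46200+0+26·22·24=59928 → min 59928.
Length 5: M₁..M₅: k=1: 0+59928+23·26·24=74280; k=2: 16744+44968+23·28·24=77168; k=3: 48300+25872+23·49·24=101220; k=4: 59356+0+23·22·24=71500 → min 71500.
Optimal order: ((M₁ (M₂ (M₃ M₄))) M₅) with cost 71500.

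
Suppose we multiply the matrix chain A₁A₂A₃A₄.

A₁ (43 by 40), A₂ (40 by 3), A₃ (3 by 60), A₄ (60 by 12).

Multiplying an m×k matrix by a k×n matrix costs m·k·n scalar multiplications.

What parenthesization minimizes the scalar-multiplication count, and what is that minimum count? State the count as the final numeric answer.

Adjacent pairs: A₁A₂ = 43·40·3 = 5160; A₂A₃ = 40·3·60 = 7200; A₃A₄ = 3·60·12 = 2160.
Length 3: A₁..A₃: k=1: 0+7200+43·40·60=110400; k=2: 5160+0+43·3·60=12900 → min 12900 | A₂..A₄: k=2: 0+2160+40·3·12=3600; k=3: 7200+0+40·60·12=36000 → min 3600.
Length 4: A₁..A₄: k=1: 0+3600+43·40·12=24240; k=2: 5160+2160+43·3·12=8868; k=3: 12900+0+43·60·12=43860 → min 8868.
Optimal parenthesization: ((A₁A₂)(A₃A₄)) with cost 8868.

8868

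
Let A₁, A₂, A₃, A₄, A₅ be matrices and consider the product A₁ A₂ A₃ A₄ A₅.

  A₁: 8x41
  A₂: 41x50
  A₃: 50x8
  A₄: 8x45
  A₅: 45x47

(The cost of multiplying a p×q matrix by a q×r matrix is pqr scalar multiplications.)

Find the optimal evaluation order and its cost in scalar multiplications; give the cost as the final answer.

Adjacent pairs: A₁A₂ = 8·41·50 = 16400; A₂A₃ = 41·50·8 = 16400; A₃A₄ = 50·8·45 = 18000; A₄A₅ = 8·45·47 = 16920.
Length 3: A₁..A₃: k=1: 0+16400+8·41·8=19024; k=2: 16400+0+8·50·8=19600 → min 19024 | A₂..A₄: k=2: 0+18000+41·50·45=110250; k=3: 16400+0+41·8·45=31160 → min 31160 | A₃..A₅: k=3: 0+16920+50·8·47=35720; k=4: 18000+0+50·45·47=123750 → min 35720.
Length 4: A₁..A₄: k=1: 0+31160+8·41·45=45920; k=2: 16400+18000+8·50·45=52400; k=3: 19024+0+8·8·45=21904 → min 21904 | A₂..A₅: k=2: 0+35720+41·50·47=132070; k=3: 16400+16920+41·8·47=48736; k=4: 31160+0+41·45·47=117875 → min 48736.
Length 5: A₁..A₅: k=1: 0+48736+8·41·47=64152; k=2: 16400+35720+8·50·47=70920; k=3: 19024+16920+8·8·47=38952; k=4: 21904+0+8·45·47=38824 → min 38824.
Optimal parenthesization: (((A₁ (A₂ A₃)) A₄) A₅) with cost 38824.

38824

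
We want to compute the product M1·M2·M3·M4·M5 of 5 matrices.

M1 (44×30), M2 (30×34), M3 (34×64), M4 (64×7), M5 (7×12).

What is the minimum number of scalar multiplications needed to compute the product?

35308

Adjacent pairs: M1M2 = 44·30·34 = 44880; M2M3 = 30·34·64 = 65280; M3M4 = 34·64·7 = 15232; M4M5 = 64·7·12 = 5376.
Length 3: M1..M3: k=1: 0+65280+44·30·64=149760; k=2: 44880+0+44·34·64=140624 → min 140624 | M2..M4: k=2: 0+15232+30·34·7=22372; k=3: 65280+0+30·64·7=78720 → min 22372 | M3..M5: k=3: 0+5376+34·64·12=31488; k=4: 15232+0+34·7·12=18088 → min 18088.
Length 4: M1..M4: k=1: 0+22372+44·30·7=31612; k=2: 44880+15232+44·34·7=70584; k=3: 140624+0+44·64·7=160336 → min 31612 | M2..M5: k=2: 0+18088+30·34·12=30328; k=3: 65280+5376+30·64·12=93696; k=4: 22372+0+30·7·12=24892 → min 24892.
Length 5: M1..M5: k=1: 0+24892+44·30·12=40732; k=2: 44880+18088+44·34·12=80920; k=3: 140624+5376+44·64·12=179792; k=4: 31612+0+44·7·12=35308 → min 35308.
Optimal order: ((M1·(M2·(M3·M4)))·M5) with cost 35308.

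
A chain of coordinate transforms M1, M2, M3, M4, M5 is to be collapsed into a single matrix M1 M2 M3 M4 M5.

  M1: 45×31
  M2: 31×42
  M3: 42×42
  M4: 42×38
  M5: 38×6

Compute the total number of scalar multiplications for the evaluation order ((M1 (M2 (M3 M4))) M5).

179778

(M3 M4): 42×42 by 42×38 → 42×38, cost 42·42·38 = 67032
(M2 (M3 M4)): 31×42 by 42×38 → 31×38, cost 31·42·38 = 49476; cumulative 116508
(M1 (M2 (M3 M4))): 45×31 by 31×38 → 45×38, cost 45·31·38 = 53010; cumulative 169518
((M1 (M2 (M3 M4))) M5): 45×38 by 38×6 → 45×6, cost 45·38·6 = 10260; cumulative 179778
Total: 179778 scalar multiplications.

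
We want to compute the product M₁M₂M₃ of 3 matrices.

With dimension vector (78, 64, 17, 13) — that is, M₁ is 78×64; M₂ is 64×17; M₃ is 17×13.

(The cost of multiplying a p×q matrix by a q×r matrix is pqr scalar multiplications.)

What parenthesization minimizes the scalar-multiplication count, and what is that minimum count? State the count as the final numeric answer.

(M₁(M₂M₃)): cost 79040.
((M₁M₂)M₃): cost 102102.
Optimal: (M₁(M₂M₃)) with cost 79040.

79040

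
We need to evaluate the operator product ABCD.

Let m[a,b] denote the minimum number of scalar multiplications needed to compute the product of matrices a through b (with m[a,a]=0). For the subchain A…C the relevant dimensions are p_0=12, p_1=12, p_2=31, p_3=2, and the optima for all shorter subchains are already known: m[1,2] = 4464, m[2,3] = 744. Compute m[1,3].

m[1,3] = min over k∈[1,2] of m[1,k]+m[k+1,3]+p_{0}·p_k·p_{3}.
k=1: 0 + 744 + 12·12·2 = 1032; k=2: 4464 + 0 + 12·31·2 = 5208.
Minimum: 1032 at k=1.

1032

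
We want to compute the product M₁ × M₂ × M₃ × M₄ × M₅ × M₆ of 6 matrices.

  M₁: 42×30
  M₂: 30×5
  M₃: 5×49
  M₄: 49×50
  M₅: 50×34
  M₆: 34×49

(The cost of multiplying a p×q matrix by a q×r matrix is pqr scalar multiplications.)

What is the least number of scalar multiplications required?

45670

Adjacent pairs: M₁M₂ = 42·30·5 = 6300; M₂M₃ = 30·5·49 = 7350; M₃M₄ = 5·49·50 = 12250; M₄M₅ = 49·50·34 = 83300; M₅M₆ = 50·34·49 = 83300.
Length 3: M₁..M₃: k=1: 0+7350+42·30·49=69090; k=2: 6300+0+42·5·49=16590 → min 16590 | M₂..M₄: k=2: 0+12250+30·5·50=19750; k=3: 7350+0+30·49·50=80850 → min 19750 | M₃..M₅: k=3: 0+83300+5·49·34=91630; k=4: 12250+0+5·50·34=20750 → min 20750 | M₄..M₆: k=4: 0+83300+49·50·49=203350; k=5: 83300+0+49·34·49=164934 → min 164934.
Length 4: M₁..M₄: k=1: 0+19750+42·30·50=82750; k=2: 6300+12250+42·5·50=29050; k=3: 16590+0+42·49·50=119490 → min 29050 | M₂..M₅: k=2: 0+20750+30·5·34=25850; k=3: 7350+83300+30·49·34=140630; k=4: 19750+0+30·50·34=70750 → min 25850 | M₃..M₆: k=3: 0+164934+5·49·49=176939; k=4: 12250+83300+5·50·49=107800; k=5: 20750+0+5·34·49=29080 → min 29080.
Length 5: M₁..M₅: k=1: 0+25850+42·30·34=68690; k=2: 6300+20750+42·5·34=34190; k=3: 16590+83300+42·49·34=169862; k=4: 29050+0+42·50·34=100450 → min 34190 | M₂..M₆: k=2: 0+29080+30·5·49=36430; k=3: 7350+164934+30·49·49=244314; k=4: 19750+83300+30·50·49=176550; k=5: 25850+0+30·34·49=75830 → min 36430.
Length 6: M₁..M₆: k=1: 0+36430+42·30·49=98170; k=2: 6300+29080+42·5·49=45670; k=3: 16590+164934+42·49·49=282366; k=4: 29050+83300+42·50·49=215250; k=5: 34190+0+42·34·49=104162 → min 45670.
Optimal order: ((M₁ × M₂) × (((M₃ × M₄) × M₅) × M₆)) with cost 45670.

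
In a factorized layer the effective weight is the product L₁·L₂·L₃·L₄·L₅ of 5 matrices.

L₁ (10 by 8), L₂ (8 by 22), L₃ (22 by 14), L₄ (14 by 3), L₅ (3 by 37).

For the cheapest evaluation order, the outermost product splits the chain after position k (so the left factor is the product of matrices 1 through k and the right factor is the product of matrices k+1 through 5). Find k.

4

Adjacent pairs: L₁L₂ = 10·8·22 = 1760; L₂L₃ = 8·22·14 = 2464; L₃L₄ = 22·14·3 = 924; L₄L₅ = 14·3·37 = 1554.
Length 3: L₁..L₃: k=1: 0+2464+10·8·14=3584; k=2: 1760+0+10·22·14=4840 → min 3584 | L₂..L₄: k=2: 0+924+8·22·3=1452; k=3: 2464+0+8·14·3=2800 → min 1452 | L₃..L₅: k=3: 0+1554+22·14·37=12950; k=4: 924+0+22·3·37=3366 → min 3366.
Length 4: L₁..L₄: k=1: 0+1452+10·8·3=1692; k=2: 1760+924+10·22·3=3344; k=3: 3584+0+10·14·3=4004 → min 1692 | L₂..L₅: k=2: 0+3366+8·22·37=9878; k=3: 2464+1554+8·14·37=8162; k=4: 1452+0+8·3·37=2340 → min 2340.
Top-level splits: k=1: (L₁..L₁)·(L₂..L₅) → 0+2340+10·8·37 = 5300; k=2: (L₁..L₂)·(L₃..L₅) → 1760+3366+10·22·37 = 13266; k=3: (L₁..L₃)·(L₄..L₅) → 3584+1554+10·14·37 = 10318; k=4: (L₁..L₄)·(L₅..L₅) → 1692+0+10·3·37 = 2802.
Best split is after L₄, i.e. k = 4.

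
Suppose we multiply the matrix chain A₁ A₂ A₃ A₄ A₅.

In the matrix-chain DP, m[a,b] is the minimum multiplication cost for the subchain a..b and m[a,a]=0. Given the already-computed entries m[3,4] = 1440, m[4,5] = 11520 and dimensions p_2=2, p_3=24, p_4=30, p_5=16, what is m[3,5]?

2400

m[3,5] = min over k∈[3,4] of m[3,k]+m[k+1,5]+p_{2}·p_k·p_{5}.
k=3: 0 + 11520 + 2·24·16 = 12288; k=4: 1440 + 0 + 2·30·16 = 2400.
Minimum: 2400 at k=4.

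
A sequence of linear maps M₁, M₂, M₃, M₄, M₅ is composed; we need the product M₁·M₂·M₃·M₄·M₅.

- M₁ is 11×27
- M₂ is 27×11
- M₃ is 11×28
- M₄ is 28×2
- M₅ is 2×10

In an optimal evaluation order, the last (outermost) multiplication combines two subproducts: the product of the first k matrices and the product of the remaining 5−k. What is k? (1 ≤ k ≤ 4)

Adjacent pairs: M₁M₂ = 11·27·11 = 3267; M₂M₃ = 27·11·28 = 8316; M₃M₄ = 11·28·2 = 616; M₄M₅ = 28·2·10 = 560.
Length 3: M₁..M₃: k=1: 0+8316+11·27·28=16632; k=2: 3267+0+11·11·28=6655 → min 6655 | M₂..M₄: k=2: 0+616+27·11·2=1210; k=3: 8316+0+27·28·2=9828 → min 1210 | M₃..M₅: k=3: 0+560+11·28·10=3640; k=4: 616+0+11·2·10=836 → min 836.
Length 4: M₁..M₄: k=1: 0+1210+11·27·2=1804; k=2: 3267+616+11·11·2=4125; k=3: 6655+0+11·28·2=7271 → min 1804 | M₂..M₅: k=2: 0+836+27·11·10=3806; k=3: 8316+560+27·28·10=16436; k=4: 1210+0+27·2·10=1750 → min 1750.
Top-level splits: k=1: (M₁..M₁)·(M₂..M₅) → 0+1750+11·27·10 = 4720; k=2: (M₁..M₂)·(M₃..M₅) → 3267+836+11·11·10 = 5313; k=3: (M₁..M₃)·(M₄..M₅) → 6655+560+11·28·10 = 10295; k=4: (M₁..M₄)·(M₅..M₅) → 1804+0+11·2·10 = 2024.
Best split is after M₄, i.e. k = 4.

4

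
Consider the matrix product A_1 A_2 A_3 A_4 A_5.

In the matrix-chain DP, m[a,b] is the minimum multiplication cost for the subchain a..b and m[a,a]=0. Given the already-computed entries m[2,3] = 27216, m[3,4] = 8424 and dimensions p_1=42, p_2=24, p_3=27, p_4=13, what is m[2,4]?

m[2,4] = min over k∈[2,3] of m[2,k]+m[k+1,4]+p_{1}·p_k·p_{4}.
k=2: 0 + 8424 + 42·24·13 = 21528; k=3: 27216 + 0 + 42·27·13 = 41958.
Minimum: 21528 at k=2.

21528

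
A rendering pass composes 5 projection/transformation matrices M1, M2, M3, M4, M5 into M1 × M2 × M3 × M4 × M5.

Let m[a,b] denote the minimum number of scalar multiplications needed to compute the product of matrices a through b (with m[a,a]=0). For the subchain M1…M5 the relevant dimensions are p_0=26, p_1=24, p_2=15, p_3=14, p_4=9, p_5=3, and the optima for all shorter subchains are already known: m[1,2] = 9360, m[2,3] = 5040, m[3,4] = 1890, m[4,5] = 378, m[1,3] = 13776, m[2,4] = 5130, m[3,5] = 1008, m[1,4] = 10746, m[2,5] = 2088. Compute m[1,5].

m[1,5] = min over k∈[1,4] of m[1,k]+m[k+1,5]+p_{0}·p_k·p_{5}.
k=1: 0 + 2088 + 26·24·3 = 3960; k=2: 9360 + 1008 + 26·15·3 = 11538; k=3: 13776 + 378 + 26·14·3 = 15246; k=4: 10746 + 0 + 26·9·3 = 11448.
Minimum: 3960 at k=1.

3960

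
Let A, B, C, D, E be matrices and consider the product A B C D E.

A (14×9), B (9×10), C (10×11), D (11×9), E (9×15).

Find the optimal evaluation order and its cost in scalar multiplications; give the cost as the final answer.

Adjacent pairs: AB = 14·9·10 = 1260; BC = 9·10·11 = 990; CD = 10·11·9 = 990; DE = 11·9·15 = 1485.
Length 3: A..C: k=1: 0+990+14·9·11=2376; k=2: 1260+0+14·10·11=2800 → min 2376 | B..D: k=2: 0+990+9·10·9=1800; k=3: 990+0+9·11·9=1881 → min 1800 | C..E: k=3: 0+1485+10·11·15=3135; k=4: 990+0+10·9·15=2340 → min 2340.
Length 4: A..D: k=1: 0+1800+14·9·9=2934; k=2: 1260+990+14·10·9=3510; k=3: 2376+0+14·11·9=3762 → min 2934 | B..E: k=2: 0+2340+9·10·15=3690; k=3: 990+1485+9·11·15=3960; k=4: 1800+0+9·9·15=3015 → min 3015.
Length 5: A..E: k=1: 0+3015+14·9·15=4905; k=2: 1260+2340+14·10·15=5700; k=3: 2376+1485+14·11·15=6171; k=4: 2934+0+14·9·15=4824 → min 4824.
Optimal parenthesization: ((A (B (C D))) E) with cost 4824.

4824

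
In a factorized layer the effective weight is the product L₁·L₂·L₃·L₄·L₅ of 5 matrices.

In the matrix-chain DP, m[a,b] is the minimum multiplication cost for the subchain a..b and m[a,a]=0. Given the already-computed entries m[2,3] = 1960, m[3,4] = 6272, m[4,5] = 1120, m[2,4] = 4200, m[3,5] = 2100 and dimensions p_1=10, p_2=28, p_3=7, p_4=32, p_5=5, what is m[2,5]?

3430

m[2,5] = min over k∈[2,4] of m[2,k]+m[k+1,5]+p_{1}·p_k·p_{5}.
k=2: 0 + 2100 + 10·28·5 = 3500; k=3: 1960 + 1120 + 10·7·5 = 3430; k=4: 4200 + 0 + 10·32·5 = 5800.
Minimum: 3430 at k=3.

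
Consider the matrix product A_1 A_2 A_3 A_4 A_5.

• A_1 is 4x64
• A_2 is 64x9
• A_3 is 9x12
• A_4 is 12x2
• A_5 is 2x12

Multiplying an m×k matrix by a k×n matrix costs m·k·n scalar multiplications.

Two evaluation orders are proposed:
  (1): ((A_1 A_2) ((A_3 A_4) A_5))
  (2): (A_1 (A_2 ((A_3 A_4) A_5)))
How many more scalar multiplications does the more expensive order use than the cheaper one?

Order (1) = ((A_1 A_2) ((A_3 A_4) A_5)): (A_1 A_2): 4×64 by 64×9 → 4×9, cost 4·64·9 = 2304; (A_3 A_4): 9×12 by 12×2 → 9×2, cost 9·12·2 = 216; ((A_3 A_4) A_5): 9×2 by 2×12 → 9×12, cost 9·2·12 = 216; cumulative 432; ((A_1 A_2) ((A_3 A_4) A_5)): 4×9 by 9×12 → 4×12, cost 4·9·12 = 432; cumulative 3168. Total 3168.
Order (2) = (A_1 (A_2 ((A_3 A_4) A_5))): (A_3 A_4): 9×12 by 12×2 → 9×2, cost 9·12·2 = 216; ((A_3 A_4) A_5): 9×2 by 2×12 → 9×12, cost 9·2·12 = 216; cumulative 432; (A_2 ((A_3 A_4) A_5)): 64×9 by 9×12 → 64×12, cost 64·9·12 = 6912; cumulative 7344; (A_1 (A_2 ((A_3 A_4) A_5))): 4×64 by 64×12 → 4×12, cost 4·64·12 = 3072; cumulative 10416. Total 10416.
Difference: |3168 − 10416| = 7248.

7248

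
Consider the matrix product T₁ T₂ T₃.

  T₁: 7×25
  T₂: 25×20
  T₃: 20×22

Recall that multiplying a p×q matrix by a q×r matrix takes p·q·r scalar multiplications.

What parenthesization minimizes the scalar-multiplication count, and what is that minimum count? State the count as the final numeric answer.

(T₁ (T₂ T₃)): cost 14850.
((T₁ T₂) T₃): cost 6580.
Optimal: ((T₁ T₂) T₃) with cost 6580.

6580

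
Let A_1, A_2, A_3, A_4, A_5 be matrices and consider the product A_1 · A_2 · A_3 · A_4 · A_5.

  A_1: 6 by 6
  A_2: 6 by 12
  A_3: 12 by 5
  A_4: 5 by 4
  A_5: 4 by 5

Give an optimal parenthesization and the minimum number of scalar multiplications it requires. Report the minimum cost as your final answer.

Adjacent pairs: A_1A_2 = 6·6·12 = 432; A_2A_3 = 6·12·5 = 360; A_3A_4 = 12·5·4 = 240; A_4A_5 = 5·4·5 = 100.
Length 3: A_1..A_3: k=1: 0+360+6·6·5=540; k=2: 432+0+6·12·5=792 → min 540 | A_2..A_4: k=2: 0+240+6·12·4=528; k=3: 360+0+6·5·4=480 → min 480 | A_3..A_5: k=3: 0+100+12·5·5=400; k=4: 240+0+12·4·5=480 → min 400.
Length 4: A_1..A_4: k=1: 0+480+6·6·4=624; k=2: 432+240+6·12·4=960; k=3: 540+0+6·5·4=660 → min 624 | A_2..A_5: k=2: 0+400+6·12·5=760; k=3: 360+100+6·5·5=610; k=4: 480+0+6·4·5=600 → min 600.
Length 5: A_1..A_5: k=1: 0+600+6·6·5=780; k=2: 432+400+6·12·5=1192; k=3: 540+100+6·5·5=790; k=4: 624+0+6·4·5=744 → min 744.
Optimal parenthesization: ((A_1 · ((A_2 · A_3) · A_4)) · A_5) with cost 744.

744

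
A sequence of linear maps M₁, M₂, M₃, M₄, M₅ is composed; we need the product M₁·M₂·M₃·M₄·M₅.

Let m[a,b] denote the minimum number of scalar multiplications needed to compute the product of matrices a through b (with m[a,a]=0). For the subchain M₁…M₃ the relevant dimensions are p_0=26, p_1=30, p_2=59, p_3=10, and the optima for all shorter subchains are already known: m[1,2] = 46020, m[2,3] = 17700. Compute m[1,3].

m[1,3] = min over k∈[1,2] of m[1,k]+m[k+1,3]+p_{0}·p_k·p_{3}.
k=1: 0 + 17700 + 26·30·10 = 25500; k=2: 46020 + 0 + 26·59·10 = 61360.
Minimum: 25500 at k=1.

25500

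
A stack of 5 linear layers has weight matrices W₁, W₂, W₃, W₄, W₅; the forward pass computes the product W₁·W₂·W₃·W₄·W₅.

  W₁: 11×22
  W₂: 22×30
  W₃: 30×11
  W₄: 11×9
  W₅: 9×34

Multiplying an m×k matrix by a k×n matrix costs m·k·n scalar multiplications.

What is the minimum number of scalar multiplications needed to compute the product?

Adjacent pairs: W₁W₂ = 11·22·30 = 7260; W₂W₃ = 22·30·11 = 7260; W₃W₄ = 30·11·9 = 2970; W₄W₅ = 11·9·34 = 3366.
Length 3: W₁..W₃: k=1: 0+7260+11·22·11=9922; k=2: 7260+0+11·30·11=10890 → min 9922 | W₂..W₄: k=2: 0+2970+22·30·9=8910; k=3: 7260+0+22·11·9=9438 → min 8910 | W₃..W₅: k=3: 0+3366+30·11·34=14586; k=4: 2970+0+30·9·34=12150 → min 12150.
Length 4: W₁..W₄: k=1: 0+8910+11·22·9=11088; k=2: 7260+2970+11·30·9=13200; k=3: 9922+0+11·11·9=11011 → min 11011 | W₂..W₅: k=2: 0+12150+22·30·34=34590; k=3: 7260+3366+22·11·34=18854; k=4: 8910+0+22·9·34=15642 → min 15642.
Length 5: W₁..W₅: k=1: 0+15642+11·22·34=23870; k=2: 7260+12150+11·30·34=30630; k=3: 9922+3366+11·11·34=17402; k=4: 11011+0+11·9·34=14377 → min 14377.
Optimal order: (((W₁·(W₂·W₃))·W₄)·W₅) with cost 14377.

14377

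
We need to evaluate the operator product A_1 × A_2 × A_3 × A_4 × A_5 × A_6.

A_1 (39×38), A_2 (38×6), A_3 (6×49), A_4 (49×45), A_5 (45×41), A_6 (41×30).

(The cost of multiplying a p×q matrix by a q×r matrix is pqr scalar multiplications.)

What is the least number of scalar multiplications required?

Adjacent pairs: A_1A_2 = 39·38·6 = 8892; A_2A_3 = 38·6·49 = 11172; A_3A_4 = 6·49·45 = 13230; A_4A_5 = 49·45·41 = 90405; A_5A_6 = 45·41·30 = 55350.
Length 3: A_1..A_3: k=1: 0+11172+39·38·49=83790; k=2: 8892+0+39·6·49=20358 → min 20358 | A_2..A_4: k=2: 0+13230+38·6·45=23490; k=3: 11172+0+38·49·45=94962 → min 23490 | A_3..A_5: k=3: 0+90405+6·49·41=102459; k=4: 13230+0+6·45·41=24300 → min 24300 | A_4..A_6: k=4: 0+55350+49·45·30=121500; k=5: 90405+0+49·41·30=150675 → min 121500.
Length 4: A_1..A_4: k=1: 0+23490+39·38·45=90180; k=2: 8892+13230+39·6·45=32652; k=3: 20358+0+39·49·45=106353 → min 32652 | A_2..A_5: k=2: 0+24300+38·6·41=33648; k=3: 11172+90405+38·49·41=177919; k=4: 23490+0+38·45·41=93600 → min 33648 | A_3..A_6: k=3: 0+121500+6·49·30=130320; k=4: 13230+55350+6·45·30=76680; k=5: 24300+0+6·41·30=31680 → min 31680.
Length 5: A_1..A_5: k=1: 0+33648+39·38·41=94410; k=2: 8892+24300+39·6·41=42786; k=3: 20358+90405+39·49·41=189114; k=4: 32652+0+39·45·41=104607 → min 42786 | A_2..A_6: k=2: 0+31680+38·6·30=38520; k=3: 11172+121500+38·49·30=188532; k=4: 23490+55350+38·45·30=130140; k=5: 33648+0+38·41·30=80388 → min 38520.
Length 6: A_1..A_6: k=1: 0+38520+39·38·30=82980; k=2: 8892+31680+39·6·30=47592; k=3: 20358+121500+39·49·30=199188; k=4: 32652+55350+39·45·30=140652; k=5: 42786+0+39·41·30=90756 → min 47592.
Optimal order: ((A_1 × A_2) × (((A_3 × A_4) × A_5) × A_6)) with cost 47592.

47592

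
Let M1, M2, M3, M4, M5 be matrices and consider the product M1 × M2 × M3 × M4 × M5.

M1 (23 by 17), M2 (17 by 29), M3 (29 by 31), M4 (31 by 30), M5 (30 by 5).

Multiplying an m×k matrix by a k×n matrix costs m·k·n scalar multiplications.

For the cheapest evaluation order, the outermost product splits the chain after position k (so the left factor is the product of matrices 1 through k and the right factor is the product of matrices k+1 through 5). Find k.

1

Adjacent pairs: M1M2 = 23·17·29 = 11339; M2M3 = 17·29·31 = 15283; M3M4 = 29·31·30 = 26970; M4M5 = 31·30·5 = 4650.
Length 3: M1..M3: k=1: 0+15283+23·17·31=27404; k=2: 11339+0+23·29·31=32016 → min 27404 | M2..M4: k=2: 0+26970+17·29·30=41760; k=3: 15283+0+17·31·30=31093 → min 31093 | M3..M5: k=3: 0+4650+29·31·5=9145; k=4: 26970+0+29·30·5=31320 → min 9145.
Length 4: M1..M4: k=1: 0+31093+23·17·30=42823; k=2: 11339+26970+23·29·30=58319; k=3: 27404+0+23·31·30=48794 → min 42823 | M2..M5: k=2: 0+9145+17·29·5=11610; k=3: 15283+4650+17·31·5=22568; k=4: 31093+0+17·30·5=33643 → min 11610.
Top-level splits: k=1: (M1..M1)·(M2..M5) → 0+11610+23·17·5 = 13565; k=2: (M1..M2)·(M3..M5) → 11339+9145+23·29·5 = 23819; k=3: (M1..M3)·(M4..M5) → 27404+4650+23·31·5 = 35619; k=4: (M1..M4)·(M5..M5) → 42823+0+23·30·5 = 46273.
Best split is after M1, i.e. k = 1.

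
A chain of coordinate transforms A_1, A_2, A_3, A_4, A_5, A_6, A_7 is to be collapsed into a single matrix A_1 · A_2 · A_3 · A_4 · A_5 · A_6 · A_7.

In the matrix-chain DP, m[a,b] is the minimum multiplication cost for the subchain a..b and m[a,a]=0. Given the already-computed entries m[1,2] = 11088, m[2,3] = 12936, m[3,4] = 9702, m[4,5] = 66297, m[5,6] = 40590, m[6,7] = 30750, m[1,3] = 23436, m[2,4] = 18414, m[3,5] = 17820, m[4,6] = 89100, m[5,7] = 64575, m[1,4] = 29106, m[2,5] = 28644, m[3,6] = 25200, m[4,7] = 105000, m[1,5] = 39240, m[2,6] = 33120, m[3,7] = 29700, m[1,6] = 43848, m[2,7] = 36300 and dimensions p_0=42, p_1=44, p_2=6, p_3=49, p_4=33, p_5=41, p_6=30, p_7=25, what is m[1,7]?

m[1,7] = min over k∈[1,6] of m[1,k]+m[k+1,7]+p_{0}·p_k·p_{7}.
k=1: 0 + 36300 + 42·44·25 = 82500; k=2: 11088 + 29700 + 42·6·25 = 47088; k=3: 23436 + 105000 + 42·49·25 = 179886; k=4: 29106 + 64575 + 42·33·25 = 128331; k=5: 39240 + 30750 + 42·41·25 = 113040; k=6: 43848 + 0 + 42·30·25 = 75348.
Minimum: 47088 at k=2.

47088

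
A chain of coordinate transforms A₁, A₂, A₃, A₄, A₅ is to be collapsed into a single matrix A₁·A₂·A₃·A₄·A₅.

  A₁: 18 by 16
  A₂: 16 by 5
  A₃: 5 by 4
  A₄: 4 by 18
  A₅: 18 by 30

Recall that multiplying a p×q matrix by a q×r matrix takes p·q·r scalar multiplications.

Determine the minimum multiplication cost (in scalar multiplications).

Adjacent pairs: A₁A₂ = 18·16·5 = 1440; A₂A₃ = 16·5·4 = 320; A₃A₄ = 5·4·18 = 360; A₄A₅ = 4·18·30 = 2160.
Length 3: A₁..A₃: k=1: 0+320+18·16·4=1472; k=2: 1440+0+18·5·4=1800 → min 1472 | A₂..A₄: k=2: 0+360+16·5·18=1800; k=3: 320+0+16·4·18=1472 → min 1472 | A₃..A₅: k=3: 0+2160+5·4·30=2760; k=4: 360+0+5·18·30=3060 → min 2760.
Length 4: A₁..A₄: k=1: 0+1472+18·16·18=6656; k=2: 1440+360+18·5·18=3420; k=3: 1472+0+18·4·18=2768 → min 2768 | A₂..A₅: k=2: 0+2760+16·5·30=5160; k=3: 320+2160+16·4·30=4400; k=4: 1472+0+16·18·30=10112 → min 4400.
Length 5: A₁..A₅: k=1: 0+4400+18·16·30=13040; k=2: 1440+2760+18·5·30=6900; k=3: 1472+2160+18·4·30=5792; k=4: 2768+0+18·18·30=12488 → min 5792.
Optimal order: ((A₁·(A₂·A₃))·(A₄·A₅)) with cost 5792.

5792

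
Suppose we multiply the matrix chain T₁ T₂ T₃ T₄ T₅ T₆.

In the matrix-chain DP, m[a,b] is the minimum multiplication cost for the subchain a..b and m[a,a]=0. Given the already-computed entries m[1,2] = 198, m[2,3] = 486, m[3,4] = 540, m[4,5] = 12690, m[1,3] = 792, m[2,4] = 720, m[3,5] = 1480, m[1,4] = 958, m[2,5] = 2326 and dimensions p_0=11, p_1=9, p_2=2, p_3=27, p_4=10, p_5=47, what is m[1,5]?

m[1,5] = min over k∈[1,4] of m[1,k]+m[k+1,5]+p_{0}·p_k·p_{5}.
k=1: 0 + 2326 + 11·9·47 = 6979; k=2: 198 + 1480 + 11·2·47 = 2712; k=3: 792 + 12690 + 11·27·47 = 27441; k=4: 958 + 0 + 11·10·47 = 6128.
Minimum: 2712 at k=2.

2712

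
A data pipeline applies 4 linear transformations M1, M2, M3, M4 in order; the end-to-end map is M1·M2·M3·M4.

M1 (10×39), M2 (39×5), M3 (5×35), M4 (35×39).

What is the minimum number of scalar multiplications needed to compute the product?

10725

Adjacent pairs: M1M2 = 10·39·5 = 1950; M2M3 = 39·5·35 = 6825; M3M4 = 5·35·39 = 6825.
Length 3: M1..M3: k=1: 0+6825+10·39·35=20475; k=2: 1950+0+10·5·35=3700 → min 3700 | M2..M4: k=2: 0+6825+39·5·39=14430; k=3: 6825+0+39·35·39=60060 → min 14430.
Length 4: M1..M4: k=1: 0+14430+10·39·39=29640; k=2: 1950+6825+10·5·39=10725; k=3: 3700+0+10·35·39=17350 → min 10725.
Optimal order: ((M1·M2)·(M3·M4)) with cost 10725.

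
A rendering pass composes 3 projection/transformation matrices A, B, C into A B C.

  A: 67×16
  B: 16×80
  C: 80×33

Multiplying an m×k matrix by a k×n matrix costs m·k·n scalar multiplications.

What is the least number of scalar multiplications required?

Order (A (B C)): (B C): 16×80 by 80×33 → 16×33, cost 16·80·33 = 42240; (A (B C)): 67×16 by 16×33 → 67×33, cost 67·16·33 = 35376; cumulative 77616. Total 77616.
Order ((A B) C): (A B): 67×16 by 16×80 → 67×80, cost 67·16·80 = 85760; ((A B) C): 67×80 by 80×33 → 67×33, cost 67·80·33 = 176880; cumulative 262640. Total 262640.
Minimum: 77616.

77616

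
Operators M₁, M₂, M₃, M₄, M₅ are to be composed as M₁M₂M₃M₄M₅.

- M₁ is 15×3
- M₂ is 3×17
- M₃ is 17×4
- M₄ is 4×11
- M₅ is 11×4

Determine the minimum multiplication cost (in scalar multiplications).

608

Adjacent pairs: M₁M₂ = 15·3·17 = 765; M₂M₃ = 3·17·4 = 204; M₃M₄ = 17·4·11 = 748; M₄M₅ = 4·11·4 = 176.
Length 3: M₁..M₃: k=1: 0+204+15·3·4=384; k=2: 765+0+15·17·4=1785 → min 384 | M₂..M₄: k=2: 0+748+3·17·11=1309; k=3: 204+0+3·4·11=336 → min 336 | M₃..M₅: k=3: 0+176+17·4·4=448; k=4: 748+0+17·11·4=1496 → min 448.
Length 4: M₁..M₄: k=1: 0+336+15·3·11=831; k=2: 765+748+15·17·11=4318; k=3: 384+0+15·4·11=1044 → min 831 | M₂..M₅: k=2: 0+448+3·17·4=652; k=3: 204+176+3·4·4=428; k=4: 336+0+3·11·4=468 → min 428.
Length 5: M₁..M₅: k=1: 0+428+15·3·4=608; k=2: 765+448+15·17·4=2233; k=3: 384+176+15·4·4=800; k=4: 831+0+15·11·4=1491 → min 608.
Optimal order: (M₁((M₂M₃)(M₄M₅))) with cost 608.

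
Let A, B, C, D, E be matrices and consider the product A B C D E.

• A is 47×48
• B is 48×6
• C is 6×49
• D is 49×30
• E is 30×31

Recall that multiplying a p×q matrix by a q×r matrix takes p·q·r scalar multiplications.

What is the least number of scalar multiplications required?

36678

Adjacent pairs: AB = 47·48·6 = 13536; BC = 48·6·49 = 14112; CD = 6·49·30 = 8820; DE = 49·30·31 = 45570.
Length 3: A..C: k=1: 0+14112+47·48·49=124656; k=2: 13536+0+47·6·49=27354 → min 27354 | B..D: k=2: 0+8820+48·6·30=17460; k=3: 14112+0+48·49·30=84672 → min 17460 | C..E: k=3: 0+45570+6·49·31=54684; k=4: 8820+0+6·30·31=14400 → min 14400.
Length 4: A..D: k=1: 0+17460+47·48·30=85140; k=2: 13536+8820+47·6·30=30816; k=3: 27354+0+47·49·30=96444 → min 30816 | B..E: k=2: 0+14400+48·6·31=23328; k=3: 14112+45570+48·49·31=132594; k=4: 17460+0+48·30·31=62100 → min 23328.
Length 5: A..E: k=1: 0+23328+47·48·31=93264; k=2: 13536+14400+47·6·31=36678; k=3: 27354+45570+47·49·31=144317; k=4: 30816+0+47·30·31=74526 → min 36678.
Optimal order: ((A B) ((C D) E)) with cost 36678.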